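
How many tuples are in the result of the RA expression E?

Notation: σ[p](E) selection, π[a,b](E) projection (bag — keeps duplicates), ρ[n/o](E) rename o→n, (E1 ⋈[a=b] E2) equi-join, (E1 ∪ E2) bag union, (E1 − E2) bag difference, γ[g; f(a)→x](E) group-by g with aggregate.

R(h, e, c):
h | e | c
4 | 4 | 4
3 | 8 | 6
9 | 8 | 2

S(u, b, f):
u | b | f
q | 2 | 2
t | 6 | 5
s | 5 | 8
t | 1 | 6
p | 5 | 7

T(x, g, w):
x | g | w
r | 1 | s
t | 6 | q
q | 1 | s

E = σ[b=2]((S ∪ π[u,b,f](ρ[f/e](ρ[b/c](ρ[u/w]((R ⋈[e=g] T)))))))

Row counts bottom-up:
  S → 5
  R → 3
  T → 3
  (R ⋈[e=g] T) → 0
  ρ[u/w]((R ⋈[e=g] T)) → 0
  ρ[b/c](ρ[u/w]((R ⋈[e=g] T))) → 0
  ρ[f/e](ρ[b/c](ρ[u/w]((R ⋈[e=g] T)))) → 0
  π[u,b,f](ρ[f/e](ρ[b/c](ρ[u/w]((R ⋈[e=g] T))))) → 0
  (S ∪ π[u,b,f](ρ[f/e](ρ[b/c](ρ[u/w]((R ⋈[e=g] T)))))) → 5
  σ[b=2]((S ∪ π[u,b,f](ρ[f/e](ρ[b/c](ρ[u/w]((R ⋈[e=g] T))))))) → 1

|E| = 1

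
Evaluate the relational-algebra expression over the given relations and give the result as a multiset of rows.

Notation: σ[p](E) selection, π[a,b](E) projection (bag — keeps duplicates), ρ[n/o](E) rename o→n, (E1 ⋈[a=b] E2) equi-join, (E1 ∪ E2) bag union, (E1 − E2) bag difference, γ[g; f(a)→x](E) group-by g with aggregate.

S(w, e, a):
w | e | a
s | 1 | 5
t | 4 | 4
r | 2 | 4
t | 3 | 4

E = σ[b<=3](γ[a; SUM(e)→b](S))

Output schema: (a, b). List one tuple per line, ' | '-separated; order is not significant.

Per-node cardinality:
  S → 4
  γ[a; SUM(e)→b](S) → 2
  σ[b<=3](γ[a; SUM(e)→b](S)) → 1

== RESULT ==
a | b
5 | 1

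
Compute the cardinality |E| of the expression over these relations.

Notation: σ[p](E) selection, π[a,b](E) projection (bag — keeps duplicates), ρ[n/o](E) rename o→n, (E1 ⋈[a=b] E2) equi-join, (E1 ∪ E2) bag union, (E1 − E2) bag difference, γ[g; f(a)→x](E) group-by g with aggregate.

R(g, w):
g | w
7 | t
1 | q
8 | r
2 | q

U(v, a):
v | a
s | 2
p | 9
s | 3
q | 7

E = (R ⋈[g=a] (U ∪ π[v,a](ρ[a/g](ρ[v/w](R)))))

Stepwise |·|:
  R → 4
  U → 4
  R → 4
  ρ[v/w](R) → 4
  ρ[a/g](ρ[v/w](R)) → 4
  π[v,a](ρ[a/g](ρ[v/w](R))) → 4
  (U ∪ π[v,a](ρ[a/g](ρ[v/w](R)))) → 8
  (R ⋈[g=a] (U ∪ π[v,a](ρ[a/g](ρ[v/w](R))))) → 6

|E| = 6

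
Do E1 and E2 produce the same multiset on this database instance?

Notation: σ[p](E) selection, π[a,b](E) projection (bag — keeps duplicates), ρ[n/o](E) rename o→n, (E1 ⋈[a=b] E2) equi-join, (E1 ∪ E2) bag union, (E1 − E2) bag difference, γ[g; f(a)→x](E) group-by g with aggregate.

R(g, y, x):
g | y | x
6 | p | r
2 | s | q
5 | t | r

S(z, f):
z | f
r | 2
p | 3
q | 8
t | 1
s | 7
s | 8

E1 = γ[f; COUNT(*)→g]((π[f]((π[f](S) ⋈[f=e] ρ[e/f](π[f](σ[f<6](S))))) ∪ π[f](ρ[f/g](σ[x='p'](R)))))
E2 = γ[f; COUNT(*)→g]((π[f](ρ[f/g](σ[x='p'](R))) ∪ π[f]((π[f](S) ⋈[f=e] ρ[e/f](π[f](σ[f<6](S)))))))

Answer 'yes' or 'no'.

E1 stepwise |·|:
  S → 6
  π[f](S) → 6
  S → 6
  σ[f<6](S) → 3
  π[f](σ[f<6](S)) → 3
  ρ[e/f](π[f](σ[f<6](S))) → 3
  (π[f](S) ⋈[f=e] ρ[e/f](π[f](σ[f<6](S)))) → 3
  π[f]((π[f](S) ⋈[f=e] ρ[e/f](π[f](σ[f<6](S))))) → 3
  R → 3
  σ[x='p'](R) → 0
  ρ[f/g](σ[x='p'](R)) → 0
  π[f](ρ[f/g](σ[x='p'](R))) → 0
  (π[f]((π[f](S) ⋈[f=e] ρ[e/f](π[f](σ[f<6](S))))) ∪ π[f](ρ[f/g](σ[x='p'](R)))) → 3
  γ[f; COUNT(*)→g]((π[f]((π[f](S) ⋈[f=e] ρ[e/f](π[f](σ[f<6](S))))) ∪ π[f](ρ[f/g](σ[x='p'](R))))) → 3
E2 stepwise |·|:
  R → 3
  σ[x='p'](R) → 0
  ρ[f/g](σ[x='p'](R)) → 0
  π[f](ρ[f/g](σ[x='p'](R))) → 0
  S → 6
  π[f](S) → 6
  S → 6
  σ[f<6](S) → 3
  π[f](σ[f<6](S)) → 3
  ρ[e/f](π[f](σ[f<6](S))) → 3
  (π[f](S) ⋈[f=e] ρ[e/f](π[f](σ[f<6](S)))) → 3
  π[f]((π[f](S) ⋈[f=e] ρ[e/f](π[f](σ[f<6](S))))) → 3
  (π[f](ρ[f/g](σ[x='p'](R))) ∪ π[f]((π[f](S) ⋈[f=e] ρ[e/f](π[f](σ[f<6](S)))))) → 3
  γ[f; COUNT(*)→g]((π[f](ρ[f/g](σ[x='p'](R))) ∪ π[f]((π[f](S) ⋈[f=e] ρ[e/f](π[f](σ[f<6](S))))))) → 3

E1 and E2 produce the same multiset:
f | g
1 | 1
2 | 1
3 | 1

yes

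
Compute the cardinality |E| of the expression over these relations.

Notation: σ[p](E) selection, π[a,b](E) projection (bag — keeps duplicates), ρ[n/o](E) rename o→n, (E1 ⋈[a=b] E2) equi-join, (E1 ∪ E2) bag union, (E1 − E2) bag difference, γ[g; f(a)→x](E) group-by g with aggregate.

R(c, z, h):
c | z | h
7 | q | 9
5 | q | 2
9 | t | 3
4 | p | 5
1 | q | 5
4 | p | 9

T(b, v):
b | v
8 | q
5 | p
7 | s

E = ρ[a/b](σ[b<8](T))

Stepwise |·|:
  T → 3
  σ[b<8](T) → 2
  ρ[a/b](σ[b<8](T)) → 2

|E| = 2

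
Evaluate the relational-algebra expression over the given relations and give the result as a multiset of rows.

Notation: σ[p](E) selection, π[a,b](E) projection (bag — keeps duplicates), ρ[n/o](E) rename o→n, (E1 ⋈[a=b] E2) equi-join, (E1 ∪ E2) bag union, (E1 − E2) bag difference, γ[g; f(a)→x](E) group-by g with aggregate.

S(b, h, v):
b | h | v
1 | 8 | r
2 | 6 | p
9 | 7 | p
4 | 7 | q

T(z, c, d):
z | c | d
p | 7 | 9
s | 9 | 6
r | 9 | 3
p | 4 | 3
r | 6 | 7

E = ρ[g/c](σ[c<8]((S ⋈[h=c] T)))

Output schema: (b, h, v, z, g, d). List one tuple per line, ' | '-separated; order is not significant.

Per-node cardinality:
  S → 4
  T → 5
  (S ⋈[h=c] T) → 3
  σ[c<8]((S ⋈[h=c] T)) → 3
  ρ[g/c](σ[c<8]((S ⋈[h=c] T))) → 3

== RESULT ==
b | h | v | z | g | d
2 | 6 | p | r | 6 | 7
4 | 7 | q | p | 7 | 9
9 | 7 | p | p | 7 | 9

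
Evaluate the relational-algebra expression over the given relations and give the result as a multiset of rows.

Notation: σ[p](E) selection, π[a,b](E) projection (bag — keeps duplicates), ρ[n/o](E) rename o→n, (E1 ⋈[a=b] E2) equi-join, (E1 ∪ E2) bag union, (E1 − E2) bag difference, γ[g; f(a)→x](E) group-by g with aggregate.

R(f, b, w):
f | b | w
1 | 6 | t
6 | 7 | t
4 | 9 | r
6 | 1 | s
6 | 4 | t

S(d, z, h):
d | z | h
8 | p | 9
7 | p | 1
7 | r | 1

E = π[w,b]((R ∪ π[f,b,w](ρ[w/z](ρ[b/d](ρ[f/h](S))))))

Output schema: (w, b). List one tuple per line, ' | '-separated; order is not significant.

Per-node cardinality:
  R → 5
  S → 3
  ρ[f/h](S) → 3
  ρ[b/d](ρ[f/h](S)) → 3
  ρ[w/z](ρ[b/d](ρ[f/h](S))) → 3
  π[f,b,w](ρ[w/z](ρ[b/d](ρ[f/h](S)))) → 3
  (R ∪ π[f,b,w](ρ[w/z](ρ[b/d](ρ[f/h](S))))) → 8
  π[w,b]((R ∪ π[f,b,w](ρ[w/z](ρ[b/d](ρ[f/h](S)))))) → 8

== RESULT ==
w | b
p | 7
p | 8
r | 7
r | 9
s | 1
t | 4
t | 6
t | 7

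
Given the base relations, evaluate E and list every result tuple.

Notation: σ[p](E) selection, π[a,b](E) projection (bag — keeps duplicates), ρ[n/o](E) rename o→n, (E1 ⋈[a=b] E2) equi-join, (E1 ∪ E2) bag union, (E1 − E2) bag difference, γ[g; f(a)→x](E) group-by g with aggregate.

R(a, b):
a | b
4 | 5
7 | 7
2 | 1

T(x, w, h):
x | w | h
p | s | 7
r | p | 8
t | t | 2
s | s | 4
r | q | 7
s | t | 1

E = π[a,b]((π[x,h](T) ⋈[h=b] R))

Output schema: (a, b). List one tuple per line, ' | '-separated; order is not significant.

Subexpression sizes:
  T → 6
  π[x,h](T) → 6
  R → 3
  (π[x,h](T) ⋈[h=b] R) → 3
  π[a,b]((π[x,h](T) ⋈[h=b] R)) → 3

== RESULT ==
a | b
2 | 1
7 | 7
7 | 7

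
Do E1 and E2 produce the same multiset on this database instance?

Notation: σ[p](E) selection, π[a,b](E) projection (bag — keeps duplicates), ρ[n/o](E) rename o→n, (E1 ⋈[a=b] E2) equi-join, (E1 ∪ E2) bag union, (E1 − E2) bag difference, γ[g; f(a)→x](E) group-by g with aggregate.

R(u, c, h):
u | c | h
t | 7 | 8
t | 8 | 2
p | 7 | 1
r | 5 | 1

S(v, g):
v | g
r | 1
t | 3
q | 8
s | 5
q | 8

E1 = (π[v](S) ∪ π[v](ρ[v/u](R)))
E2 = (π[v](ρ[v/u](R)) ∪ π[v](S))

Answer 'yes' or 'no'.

E1 row counts bottom-up:
  S → 5
  π[v](S) → 5
  R → 4
  ρ[v/u](R) → 4
  π[v](ρ[v/u](R)) → 4
  (π[v](S) ∪ π[v](ρ[v/u](R))) → 9
E2 row counts bottom-up:
  R → 4
  ρ[v/u](R) → 4
  π[v](ρ[v/u](R)) → 4
  S → 5
  π[v](S) → 5
  (π[v](ρ[v/u](R)) ∪ π[v](S)) → 9

E1 and E2 produce the same multiset:
v
p
q
q
r
r
s
t
t
t

yes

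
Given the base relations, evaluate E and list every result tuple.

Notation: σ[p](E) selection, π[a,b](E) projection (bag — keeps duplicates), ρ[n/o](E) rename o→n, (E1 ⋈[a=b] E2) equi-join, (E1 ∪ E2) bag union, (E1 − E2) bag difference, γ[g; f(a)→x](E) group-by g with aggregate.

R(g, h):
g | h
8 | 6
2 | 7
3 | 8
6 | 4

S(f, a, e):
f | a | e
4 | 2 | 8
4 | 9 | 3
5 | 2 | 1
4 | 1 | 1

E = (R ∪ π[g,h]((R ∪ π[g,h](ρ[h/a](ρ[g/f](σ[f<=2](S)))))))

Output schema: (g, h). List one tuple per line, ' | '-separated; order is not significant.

Per-node cardinality:
  R → 4
  R → 4
  S → 4
  σ[f<=2](S) → 0
  ρ[g/f](σ[f<=2](S)) → 0
  ρ[h/a](ρ[g/f](σ[f<=2](S))) → 0
  π[g,h](ρ[h/a](ρ[g/f](σ[f<=2](S)))) → 0
  (R ∪ π[g,h](ρ[h/a](ρ[g/f](σ[f<=2](S))))) → 4
  π[g,h]((R ∪ π[g,h](ρ[h/a](ρ[g/f](σ[f<=2](S)))))) → 4
  (R ∪ π[g,h]((R ∪ π[g,h](ρ[h/a](ρ[g/f](σ[f<=2](S))))))) → 8

== RESULT ==
g | h
2 | 7
2 | 7
3 | 8
3 | 8
6 | 4
6 | 4
8 | 6
8 | 6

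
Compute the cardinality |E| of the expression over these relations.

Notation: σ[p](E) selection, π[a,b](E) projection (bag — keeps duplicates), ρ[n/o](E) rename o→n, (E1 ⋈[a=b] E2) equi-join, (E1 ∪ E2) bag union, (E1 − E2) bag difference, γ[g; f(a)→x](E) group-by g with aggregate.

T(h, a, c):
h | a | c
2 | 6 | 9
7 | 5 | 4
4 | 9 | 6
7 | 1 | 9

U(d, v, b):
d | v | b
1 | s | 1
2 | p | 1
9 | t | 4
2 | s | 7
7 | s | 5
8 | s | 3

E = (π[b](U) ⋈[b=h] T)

Row counts bottom-up:
  U → 6
  π[b](U) → 6
  T → 4
  (π[b](U) ⋈[b=h] T) → 3

|E| = 3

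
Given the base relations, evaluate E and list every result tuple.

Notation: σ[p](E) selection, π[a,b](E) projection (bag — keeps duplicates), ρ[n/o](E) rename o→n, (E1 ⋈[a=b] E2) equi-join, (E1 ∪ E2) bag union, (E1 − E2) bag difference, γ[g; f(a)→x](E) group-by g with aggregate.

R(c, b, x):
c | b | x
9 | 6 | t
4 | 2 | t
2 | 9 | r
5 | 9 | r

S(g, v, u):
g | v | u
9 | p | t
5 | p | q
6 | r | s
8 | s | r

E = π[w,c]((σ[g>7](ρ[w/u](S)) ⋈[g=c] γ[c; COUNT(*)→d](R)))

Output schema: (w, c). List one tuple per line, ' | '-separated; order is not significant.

Subexpression sizes:
  S → 4
  ρ[w/u](S) → 4
  σ[g>7](ρ[w/u](S)) → 2
  R → 4
  γ[c; COUNT(*)→d](R) → 4
  (σ[g>7](ρ[w/u](S)) ⋈[g=c] γ[c; COUNT(*)→d](R)) → 1
  π[w,c]((σ[g>7](ρ[w/u](S)) ⋈[g=c] γ[c; COUNT(*)→d](R))) → 1

== RESULT ==
w | c
t | 9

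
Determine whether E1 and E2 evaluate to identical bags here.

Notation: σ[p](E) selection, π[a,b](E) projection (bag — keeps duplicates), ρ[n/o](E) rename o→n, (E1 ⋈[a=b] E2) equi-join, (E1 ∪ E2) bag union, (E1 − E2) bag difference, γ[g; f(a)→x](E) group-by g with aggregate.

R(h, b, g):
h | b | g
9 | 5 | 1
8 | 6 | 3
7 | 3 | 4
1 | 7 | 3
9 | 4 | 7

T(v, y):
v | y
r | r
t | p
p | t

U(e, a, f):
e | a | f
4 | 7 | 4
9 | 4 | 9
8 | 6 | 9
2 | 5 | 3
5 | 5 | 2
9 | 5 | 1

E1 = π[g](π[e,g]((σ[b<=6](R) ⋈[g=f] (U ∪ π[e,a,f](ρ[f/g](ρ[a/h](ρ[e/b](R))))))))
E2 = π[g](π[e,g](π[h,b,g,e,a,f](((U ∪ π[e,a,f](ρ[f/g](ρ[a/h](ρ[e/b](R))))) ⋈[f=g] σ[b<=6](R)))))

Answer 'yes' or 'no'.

E1 per-node cardinality:
  R → 5
  σ[b<=6](R) → 4
  U → 6
  R → 5
  ρ[e/b](R) → 5
  ρ[a/h](ρ[e/b](R)) → 5
  ρ[f/g](ρ[a/h](ρ[e/b](R))) → 5
  π[e,a,f](ρ[f/g](ρ[a/h](ρ[e/b](R)))) → 5
  (U ∪ π[e,a,f](ρ[f/g](ρ[a/h](ρ[e/b](R))))) → 11
  (σ[b<=6](R) ⋈[g=f] (U ∪ π[e,a,f](ρ[f/g](ρ[a/h](ρ[e/b](R)))))) → 8
  π[e,g]((σ[b<=6](R) ⋈[g=f] (U ∪ π[e,a,f](ρ[f/g](ρ[a/h](ρ[e/b](R))))))) → 8
  π[g](π[e,g]((σ[b<=6](R) ⋈[g=f] (U ∪ π[e,a,f](ρ[f/g](ρ[a/h](ρ[e/b](R)))))))) → 8
E2 per-node cardinality:
  U → 6
  R → 5
  ρ[e/b](R) → 5
  ρ[a/h](ρ[e/b](R)) → 5
  ρ[f/g](ρ[a/h](ρ[e/b](R))) → 5
  π[e,a,f](ρ[f/g](ρ[a/h](ρ[e/b](R)))) → 5
  (U ∪ π[e,a,f](ρ[f/g](ρ[a/h](ρ[e/b](R))))) → 11
  R → 5
  σ[b<=6](R) → 4
  ((U ∪ π[e,a,f](ρ[f/g](ρ[a/h](ρ[e/b](R))))) ⋈[f=g] σ[b<=6](R)) → 8
  π[h,b,g,e,a,f](((U ∪ π[e,a,f](ρ[f/g](ρ[a/h](ρ[e/b](R))))) ⋈[f=g] σ[b<=6](R))) → 8
  π[e,g](π[h,b,g,e,a,f](((U ∪ π[e,a,f](ρ[f/g](ρ[a/h](ρ[e/b](R))))) ⋈[f=g] σ[b<=6](R)))) → 8
  π[g](π[e,g](π[h,b,g,e,a,f](((U ∪ π[e,a,f](ρ[f/g](ρ[a/h](ρ[e/b](R))))) ⋈[f=g] σ[b<=6](R))))) → 8

E1 and E2 produce the same multiset:
g
1
1
3
3
3
4
4
7

yes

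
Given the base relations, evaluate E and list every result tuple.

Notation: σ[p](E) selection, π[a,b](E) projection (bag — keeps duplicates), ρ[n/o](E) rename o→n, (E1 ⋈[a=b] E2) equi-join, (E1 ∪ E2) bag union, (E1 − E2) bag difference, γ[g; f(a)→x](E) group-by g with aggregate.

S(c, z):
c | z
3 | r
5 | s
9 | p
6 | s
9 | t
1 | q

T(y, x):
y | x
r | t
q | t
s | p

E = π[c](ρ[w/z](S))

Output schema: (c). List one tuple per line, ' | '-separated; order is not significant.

Per-node cardinality:
  S → 6
  ρ[w/z](S) → 6
  π[c](ρ[w/z](S)) → 6

== RESULT ==
c
1
3
5
6
9
9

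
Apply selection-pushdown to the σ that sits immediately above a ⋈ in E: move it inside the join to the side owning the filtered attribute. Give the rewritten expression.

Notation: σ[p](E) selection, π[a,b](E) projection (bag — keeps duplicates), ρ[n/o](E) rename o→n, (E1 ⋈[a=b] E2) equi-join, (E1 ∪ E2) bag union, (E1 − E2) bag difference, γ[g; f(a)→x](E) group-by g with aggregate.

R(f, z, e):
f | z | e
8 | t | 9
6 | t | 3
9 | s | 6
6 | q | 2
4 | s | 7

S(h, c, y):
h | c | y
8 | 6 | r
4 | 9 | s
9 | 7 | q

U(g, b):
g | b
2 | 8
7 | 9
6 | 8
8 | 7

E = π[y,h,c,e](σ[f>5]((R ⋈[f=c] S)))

σ filters on f, owned by the left side.
E' = π[y,h,c,e]((σ[f>5](R) ⋈[f=c] S))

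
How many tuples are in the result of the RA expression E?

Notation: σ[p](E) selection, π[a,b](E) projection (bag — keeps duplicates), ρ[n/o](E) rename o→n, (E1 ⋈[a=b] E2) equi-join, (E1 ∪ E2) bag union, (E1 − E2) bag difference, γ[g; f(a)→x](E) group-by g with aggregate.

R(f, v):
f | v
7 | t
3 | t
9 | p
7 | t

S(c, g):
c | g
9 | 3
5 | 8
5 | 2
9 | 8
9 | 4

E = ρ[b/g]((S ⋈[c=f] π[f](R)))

Row counts bottom-up:
  S → 5
  R → 4
  π[f](R) → 4
  (S ⋈[c=f] π[f](R)) → 3
  ρ[b/g]((S ⋈[c=f] π[f](R))) → 3

|E| = 3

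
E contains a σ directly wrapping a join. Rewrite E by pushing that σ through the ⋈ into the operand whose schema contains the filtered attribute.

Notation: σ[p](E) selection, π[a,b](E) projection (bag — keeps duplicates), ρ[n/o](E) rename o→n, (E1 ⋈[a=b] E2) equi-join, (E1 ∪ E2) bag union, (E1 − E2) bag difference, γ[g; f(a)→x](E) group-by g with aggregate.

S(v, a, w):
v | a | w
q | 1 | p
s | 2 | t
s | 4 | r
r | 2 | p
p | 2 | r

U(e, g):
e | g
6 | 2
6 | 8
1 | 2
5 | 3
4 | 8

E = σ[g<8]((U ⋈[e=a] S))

σ filters on g, owned by the left side.
E' = (σ[g<8](U) ⋈[e=a] S)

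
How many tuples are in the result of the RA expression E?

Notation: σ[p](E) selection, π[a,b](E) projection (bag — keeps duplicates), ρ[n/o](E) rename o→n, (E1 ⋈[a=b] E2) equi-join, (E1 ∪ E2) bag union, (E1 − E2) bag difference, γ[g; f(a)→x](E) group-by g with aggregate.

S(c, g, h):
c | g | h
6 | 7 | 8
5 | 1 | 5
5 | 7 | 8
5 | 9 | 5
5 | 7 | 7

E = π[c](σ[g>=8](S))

Row counts bottom-up:
  S → 5
  σ[g>=8](S) → 1
  π[c](σ[g>=8](S)) → 1

|E| = 1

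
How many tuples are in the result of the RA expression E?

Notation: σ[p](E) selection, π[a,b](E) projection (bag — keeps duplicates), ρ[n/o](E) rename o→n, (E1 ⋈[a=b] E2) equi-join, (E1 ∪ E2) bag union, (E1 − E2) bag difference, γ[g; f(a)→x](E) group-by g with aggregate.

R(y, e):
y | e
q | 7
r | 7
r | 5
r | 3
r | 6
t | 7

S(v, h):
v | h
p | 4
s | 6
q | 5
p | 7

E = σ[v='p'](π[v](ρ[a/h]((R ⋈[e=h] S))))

Stepwise |·|:
  R → 6
  S → 4
  (R ⋈[e=h] S) → 5
  ρ[a/h]((R ⋈[e=h] S)) → 5
  π[v](ρ[a/h]((R ⋈[e=h] S))) → 5
  σ[v='p'](π[v](ρ[a/h]((R ⋈[e=h] S)))) → 3

|E| = 3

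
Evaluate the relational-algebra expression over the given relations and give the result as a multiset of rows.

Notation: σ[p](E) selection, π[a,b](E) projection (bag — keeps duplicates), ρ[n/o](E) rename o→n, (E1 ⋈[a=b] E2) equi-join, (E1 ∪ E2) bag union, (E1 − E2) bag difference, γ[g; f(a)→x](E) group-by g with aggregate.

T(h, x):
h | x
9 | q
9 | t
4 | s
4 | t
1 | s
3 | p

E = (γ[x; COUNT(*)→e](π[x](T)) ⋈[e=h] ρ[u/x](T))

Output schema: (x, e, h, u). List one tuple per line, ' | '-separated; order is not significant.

Subexpression sizes:
  T → 6
  π[x](T) → 6
  γ[x; COUNT(*)→e](π[x](T)) → 4
  T → 6
  ρ[u/x](T) → 6
  (γ[x; COUNT(*)→e](π[x](T)) ⋈[e=h] ρ[u/x](T)) → 2

== RESULT ==
x | e | h | u
p | 1 | 1 | s
q | 1 | 1 | s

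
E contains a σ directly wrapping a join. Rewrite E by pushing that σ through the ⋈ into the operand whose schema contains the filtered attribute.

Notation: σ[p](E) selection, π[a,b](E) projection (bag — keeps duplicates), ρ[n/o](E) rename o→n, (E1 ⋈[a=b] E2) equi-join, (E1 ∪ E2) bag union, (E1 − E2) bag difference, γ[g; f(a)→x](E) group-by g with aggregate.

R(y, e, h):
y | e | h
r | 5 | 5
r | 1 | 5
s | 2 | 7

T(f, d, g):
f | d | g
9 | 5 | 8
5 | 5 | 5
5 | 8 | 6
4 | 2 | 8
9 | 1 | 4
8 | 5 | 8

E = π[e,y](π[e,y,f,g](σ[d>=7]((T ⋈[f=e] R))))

σ filters on d, owned by the left side.
E' = π[e,y](π[e,y,f,g]((σ[d>=7](T) ⋈[f=e] R)))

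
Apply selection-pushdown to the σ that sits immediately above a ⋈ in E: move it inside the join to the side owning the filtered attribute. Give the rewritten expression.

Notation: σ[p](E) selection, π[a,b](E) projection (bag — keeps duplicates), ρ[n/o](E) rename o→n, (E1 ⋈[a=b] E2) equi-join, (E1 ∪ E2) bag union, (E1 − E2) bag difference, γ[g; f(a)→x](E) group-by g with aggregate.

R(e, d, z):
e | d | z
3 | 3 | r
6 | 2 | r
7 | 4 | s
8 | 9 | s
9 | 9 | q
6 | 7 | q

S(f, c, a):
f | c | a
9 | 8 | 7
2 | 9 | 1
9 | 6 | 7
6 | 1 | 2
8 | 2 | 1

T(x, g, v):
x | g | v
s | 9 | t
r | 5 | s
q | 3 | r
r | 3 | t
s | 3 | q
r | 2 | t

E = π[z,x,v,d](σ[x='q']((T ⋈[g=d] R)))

σ filters on x, owned by the left side.
E' = π[z,x,v,d]((σ[x='q'](T) ⋈[g=d] R))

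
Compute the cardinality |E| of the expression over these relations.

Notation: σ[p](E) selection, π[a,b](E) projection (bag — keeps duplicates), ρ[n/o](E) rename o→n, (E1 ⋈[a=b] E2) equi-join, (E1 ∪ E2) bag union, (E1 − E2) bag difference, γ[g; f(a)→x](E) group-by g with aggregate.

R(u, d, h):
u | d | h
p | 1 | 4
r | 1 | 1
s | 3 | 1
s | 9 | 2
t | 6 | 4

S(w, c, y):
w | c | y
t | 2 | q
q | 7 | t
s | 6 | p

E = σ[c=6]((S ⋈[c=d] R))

Stepwise |·|:
  S → 3
  R → 5
  (S ⋈[c=d] R) → 1
  σ[c=6]((S ⋈[c=d] R)) → 1

|E| = 1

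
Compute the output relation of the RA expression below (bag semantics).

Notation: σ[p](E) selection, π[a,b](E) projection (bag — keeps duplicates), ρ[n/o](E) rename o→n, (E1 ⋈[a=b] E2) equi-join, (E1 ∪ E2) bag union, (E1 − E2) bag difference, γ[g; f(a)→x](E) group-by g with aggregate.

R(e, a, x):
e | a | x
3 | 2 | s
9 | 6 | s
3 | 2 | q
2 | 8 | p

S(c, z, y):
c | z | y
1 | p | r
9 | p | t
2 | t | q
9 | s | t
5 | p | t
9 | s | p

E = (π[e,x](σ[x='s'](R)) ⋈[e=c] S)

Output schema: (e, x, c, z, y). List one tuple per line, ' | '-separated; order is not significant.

Stepwise |·|:
  R → 4
  σ[x='s'](R) → 2
  π[e,x](σ[x='s'](R)) → 2
  S → 6
  (π[e,x](σ[x='s'](R)) ⋈[e=c] S) → 3

== RESULT ==
e | x | c | z | y
9 | s | 9 | p | t
9 | s | 9 | s | p
9 | s | 9 | s | t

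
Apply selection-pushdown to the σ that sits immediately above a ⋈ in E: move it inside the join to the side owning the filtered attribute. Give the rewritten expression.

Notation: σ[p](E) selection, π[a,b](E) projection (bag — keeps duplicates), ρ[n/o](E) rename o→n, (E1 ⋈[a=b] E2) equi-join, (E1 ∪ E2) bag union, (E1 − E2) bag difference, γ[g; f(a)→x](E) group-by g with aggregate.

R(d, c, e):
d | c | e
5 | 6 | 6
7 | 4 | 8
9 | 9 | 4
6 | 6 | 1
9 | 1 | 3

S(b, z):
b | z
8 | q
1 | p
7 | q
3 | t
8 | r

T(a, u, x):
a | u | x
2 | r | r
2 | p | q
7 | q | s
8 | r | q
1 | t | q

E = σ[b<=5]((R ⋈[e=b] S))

σ filters on b, owned by the right side.
E' = (R ⋈[e=b] σ[b<=5](S))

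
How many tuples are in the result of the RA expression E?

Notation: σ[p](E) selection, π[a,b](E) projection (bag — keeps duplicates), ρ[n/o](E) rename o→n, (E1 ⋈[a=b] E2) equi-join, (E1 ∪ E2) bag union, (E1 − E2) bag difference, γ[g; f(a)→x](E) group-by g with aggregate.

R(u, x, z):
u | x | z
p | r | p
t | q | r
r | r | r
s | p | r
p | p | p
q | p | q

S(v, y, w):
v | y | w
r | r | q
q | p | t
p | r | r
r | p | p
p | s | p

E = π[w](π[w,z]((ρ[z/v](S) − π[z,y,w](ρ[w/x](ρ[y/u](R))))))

Stepwise |·|:
  S → 5
  ρ[z/v](S) → 5
  R → 6
  ρ[y/u](R) → 6
  ρ[w/x](ρ[y/u](R)) → 6
  π[z,y,w](ρ[w/x](ρ[y/u](R))) → 6
  (ρ[z/v](S) − π[z,y,w](ρ[w/x](ρ[y/u](R)))) → 5
  π[w,z]((ρ[z/v](S) − π[z,y,w](ρ[w/x](ρ[y/u](R))))) → 5
  π[w](π[w,z]((ρ[z/v](S) − π[z,y,w](ρ[w/x](ρ[y/u](R)))))) → 5

|E| = 5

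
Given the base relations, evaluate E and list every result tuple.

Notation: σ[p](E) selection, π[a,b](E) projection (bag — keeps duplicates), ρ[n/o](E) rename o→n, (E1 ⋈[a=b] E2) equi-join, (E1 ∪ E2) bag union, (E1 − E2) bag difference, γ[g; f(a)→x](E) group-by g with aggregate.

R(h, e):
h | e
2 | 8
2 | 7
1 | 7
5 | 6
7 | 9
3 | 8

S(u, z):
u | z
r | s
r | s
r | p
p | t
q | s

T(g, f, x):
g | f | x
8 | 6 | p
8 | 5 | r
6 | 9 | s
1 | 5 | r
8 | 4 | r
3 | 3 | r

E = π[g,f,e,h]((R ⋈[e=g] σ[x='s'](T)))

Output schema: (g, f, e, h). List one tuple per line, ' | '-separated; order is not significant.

Subexpression sizes:
  R → 6
  T → 6
  σ[x='s'](T) → 1
  (R ⋈[e=g] σ[x='s'](T)) → 1
  π[g,f,e,h]((R ⋈[e=g] σ[x='s'](T))) → 1

== RESULT ==
g | f | e | h
6 | 9 | 6 | 5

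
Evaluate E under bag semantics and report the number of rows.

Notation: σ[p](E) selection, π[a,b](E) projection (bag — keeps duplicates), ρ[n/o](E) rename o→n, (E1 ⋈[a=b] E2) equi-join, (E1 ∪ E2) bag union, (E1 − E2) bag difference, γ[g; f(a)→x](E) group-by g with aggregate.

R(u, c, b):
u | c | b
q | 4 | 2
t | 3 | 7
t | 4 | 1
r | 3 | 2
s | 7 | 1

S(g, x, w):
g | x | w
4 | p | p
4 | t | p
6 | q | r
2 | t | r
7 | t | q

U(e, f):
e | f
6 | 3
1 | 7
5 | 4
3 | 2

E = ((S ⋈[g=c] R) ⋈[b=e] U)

Row counts bottom-up:
  S → 5
  R → 5
  (S ⋈[g=c] R) → 5
  U → 4
  ((S ⋈[g=c] R) ⋈[b=e] U) → 3

|E| = 3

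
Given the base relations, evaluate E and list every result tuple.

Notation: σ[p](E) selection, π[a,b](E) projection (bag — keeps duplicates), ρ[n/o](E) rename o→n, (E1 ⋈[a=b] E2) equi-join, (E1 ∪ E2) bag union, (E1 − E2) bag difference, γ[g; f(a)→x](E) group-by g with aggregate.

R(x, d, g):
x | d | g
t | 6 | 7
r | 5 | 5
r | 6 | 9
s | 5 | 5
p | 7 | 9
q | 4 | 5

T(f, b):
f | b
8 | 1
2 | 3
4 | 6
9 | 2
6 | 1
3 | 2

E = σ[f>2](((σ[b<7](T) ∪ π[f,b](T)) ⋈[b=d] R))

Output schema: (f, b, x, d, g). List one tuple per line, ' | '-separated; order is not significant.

Stepwise |·|:
  T → 6
  σ[b<7](T) → 6
  T → 6
  π[f,b](T) → 6
  (σ[b<7](T) ∪ π[f,b](T)) → 12
  R → 6
  ((σ[b<7](T) ∪ π[f,b](T)) ⋈[b=d] R) → 4
  σ[f>2](((σ[b<7](T) ∪ π[f,b](T)) ⋈[b=d] R)) → 4

== RESULT ==
f | b | x | d | g
4 | 6 | r | 6 | 9
4 | 6 | r | 6 | 9
4 | 6 | t | 6 | 7
4 | 6 | t | 6 | 7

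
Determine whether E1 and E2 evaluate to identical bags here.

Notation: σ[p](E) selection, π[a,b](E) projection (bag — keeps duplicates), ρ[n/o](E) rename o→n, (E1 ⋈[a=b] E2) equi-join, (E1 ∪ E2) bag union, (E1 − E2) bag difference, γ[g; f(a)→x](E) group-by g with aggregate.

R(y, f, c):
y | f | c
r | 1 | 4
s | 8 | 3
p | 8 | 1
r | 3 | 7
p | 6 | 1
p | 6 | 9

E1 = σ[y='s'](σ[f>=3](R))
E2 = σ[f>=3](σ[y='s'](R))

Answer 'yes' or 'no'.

E1 per-node cardinality:
  R → 6
  σ[f>=3](R) → 5
  σ[y='s'](σ[f>=3](R)) → 1
E2 per-node cardinality:
  R → 6
  σ[y='s'](R) → 1
  σ[f>=3](σ[y='s'](R)) → 1

E1 and E2 produce the same multiset:
y | f | c
s | 8 | 3

yes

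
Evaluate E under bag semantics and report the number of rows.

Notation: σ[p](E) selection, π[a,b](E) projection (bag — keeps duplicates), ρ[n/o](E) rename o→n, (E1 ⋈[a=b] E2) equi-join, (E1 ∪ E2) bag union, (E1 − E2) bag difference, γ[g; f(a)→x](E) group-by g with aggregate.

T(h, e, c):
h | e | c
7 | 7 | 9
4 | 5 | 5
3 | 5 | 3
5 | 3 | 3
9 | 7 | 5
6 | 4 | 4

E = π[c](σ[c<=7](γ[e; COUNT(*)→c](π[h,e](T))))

Subexpression sizes:
  T → 6
  π[h,e](T) → 6
  γ[e; COUNT(*)→c](π[h,e](T)) → 4
  σ[c<=7](γ[e; COUNT(*)→c](π[h,e](T))) → 4
  π[c](σ[c<=7](γ[e; COUNT(*)→c](π[h,e](T)))) → 4

|E| = 4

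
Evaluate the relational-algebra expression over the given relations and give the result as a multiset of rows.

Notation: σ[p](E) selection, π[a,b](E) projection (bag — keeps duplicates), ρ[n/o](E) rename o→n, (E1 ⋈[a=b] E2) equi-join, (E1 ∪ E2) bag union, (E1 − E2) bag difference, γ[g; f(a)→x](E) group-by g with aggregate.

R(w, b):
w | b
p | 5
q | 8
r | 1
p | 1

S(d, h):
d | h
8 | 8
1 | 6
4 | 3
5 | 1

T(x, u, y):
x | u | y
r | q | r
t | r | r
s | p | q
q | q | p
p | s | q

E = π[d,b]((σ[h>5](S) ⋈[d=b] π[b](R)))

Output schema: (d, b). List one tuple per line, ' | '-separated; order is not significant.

Stepwise |·|:
  S → 4
  σ[h>5](S) → 2
  R → 4
  π[b](R) → 4
  (σ[h>5](S) ⋈[d=b] π[b](R)) → 3
  π[d,b]((σ[h>5](S) ⋈[d=b] π[b](R))) → 3

== RESULT ==
d | b
1 | 1
1 | 1
8 | 8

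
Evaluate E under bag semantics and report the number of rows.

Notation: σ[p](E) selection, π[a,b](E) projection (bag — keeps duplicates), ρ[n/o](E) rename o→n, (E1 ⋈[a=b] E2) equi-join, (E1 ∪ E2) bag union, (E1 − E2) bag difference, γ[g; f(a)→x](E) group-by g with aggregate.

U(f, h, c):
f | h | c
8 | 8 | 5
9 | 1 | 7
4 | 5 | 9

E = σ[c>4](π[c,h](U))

Per-node cardinality:
  U → 3
  π[c,h](U) → 3
  σ[c>4](π[c,h](U)) → 3

|E| = 3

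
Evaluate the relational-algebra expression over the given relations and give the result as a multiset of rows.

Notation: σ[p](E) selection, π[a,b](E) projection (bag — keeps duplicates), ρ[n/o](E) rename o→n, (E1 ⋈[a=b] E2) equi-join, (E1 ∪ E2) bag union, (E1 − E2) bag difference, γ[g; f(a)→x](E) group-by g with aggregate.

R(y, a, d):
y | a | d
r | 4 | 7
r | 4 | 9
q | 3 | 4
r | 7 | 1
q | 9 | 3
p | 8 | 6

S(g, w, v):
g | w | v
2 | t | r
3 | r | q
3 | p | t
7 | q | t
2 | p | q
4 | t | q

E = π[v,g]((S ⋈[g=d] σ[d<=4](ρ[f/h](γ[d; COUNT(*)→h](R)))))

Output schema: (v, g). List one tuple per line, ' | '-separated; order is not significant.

Per-node cardinality:
  S → 6
  R → 6
  γ[d; COUNT(*)→h](R) → 6
  ρ[f/h](γ[d; COUNT(*)→h](R)) → 6
  σ[d<=4](ρ[f/h](γ[d; COUNT(*)→h](R))) → 3
  (S ⋈[g=d] σ[d<=4](ρ[f/h](γ[d; COUNT(*)→h](R)))) → 3
  π[v,g]((S ⋈[g=d] σ[d<=4](ρ[f/h](γ[d; COUNT(*)→h](R))))) → 3

== RESULT ==
v | g
q | 3
q | 4
t | 3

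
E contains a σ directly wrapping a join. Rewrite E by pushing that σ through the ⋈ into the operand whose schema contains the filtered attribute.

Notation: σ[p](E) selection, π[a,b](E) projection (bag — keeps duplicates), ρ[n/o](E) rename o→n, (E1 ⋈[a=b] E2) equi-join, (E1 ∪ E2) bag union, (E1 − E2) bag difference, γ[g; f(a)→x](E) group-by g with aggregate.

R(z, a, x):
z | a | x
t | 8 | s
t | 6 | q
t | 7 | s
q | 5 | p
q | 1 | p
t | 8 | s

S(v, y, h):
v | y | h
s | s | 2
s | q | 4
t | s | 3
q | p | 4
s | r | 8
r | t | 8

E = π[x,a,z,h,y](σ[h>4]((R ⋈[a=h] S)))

σ filters on h, owned by the right side.
E' = π[x,a,z,h,y]((R ⋈[a=h] σ[h>4](S)))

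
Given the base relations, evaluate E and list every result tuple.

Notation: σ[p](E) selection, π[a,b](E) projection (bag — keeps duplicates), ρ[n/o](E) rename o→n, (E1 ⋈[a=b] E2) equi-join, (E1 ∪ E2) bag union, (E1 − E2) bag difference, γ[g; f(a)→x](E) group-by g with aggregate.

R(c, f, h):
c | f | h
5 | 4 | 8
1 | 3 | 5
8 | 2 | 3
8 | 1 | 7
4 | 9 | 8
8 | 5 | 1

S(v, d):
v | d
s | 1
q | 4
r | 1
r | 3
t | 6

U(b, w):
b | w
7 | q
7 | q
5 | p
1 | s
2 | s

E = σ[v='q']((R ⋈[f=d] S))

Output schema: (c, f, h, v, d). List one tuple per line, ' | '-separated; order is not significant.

Subexpression sizes:
  R → 6
  S → 5
  (R ⋈[f=d] S) → 4
  σ[v='q']((R ⋈[f=d] S)) → 1

== RESULT ==
c | f | h | v | d
5 | 4 | 8 | q | 4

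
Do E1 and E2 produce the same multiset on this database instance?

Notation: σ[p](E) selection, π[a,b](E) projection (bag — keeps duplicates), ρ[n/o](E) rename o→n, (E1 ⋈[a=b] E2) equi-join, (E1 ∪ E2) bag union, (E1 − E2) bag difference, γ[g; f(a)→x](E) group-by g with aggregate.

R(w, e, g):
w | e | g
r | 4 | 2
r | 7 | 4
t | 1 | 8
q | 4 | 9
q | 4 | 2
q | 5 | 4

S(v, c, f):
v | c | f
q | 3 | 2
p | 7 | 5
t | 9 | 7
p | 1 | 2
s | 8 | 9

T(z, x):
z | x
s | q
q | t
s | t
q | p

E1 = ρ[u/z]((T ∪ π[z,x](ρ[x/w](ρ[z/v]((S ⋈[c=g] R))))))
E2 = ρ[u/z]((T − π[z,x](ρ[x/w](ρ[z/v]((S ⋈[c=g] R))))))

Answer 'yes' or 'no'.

E1 stepwise |·|:
  T → 4
  S → 5
  R → 6
  (S ⋈[c=g] R) → 2
  ρ[z/v]((S ⋈[c=g] R)) → 2
  ρ[x/w](ρ[z/v]((S ⋈[c=g] R))) → 2
  π[z,x](ρ[x/w](ρ[z/v]((S ⋈[c=g] R)))) → 2
  (T ∪ π[z,x](ρ[x/w](ρ[z/v]((S ⋈[c=g] R))))) → 6
  ρ[u/z]((T ∪ π[z,x](ρ[x/w](ρ[z/v]((S ⋈[c=g] R)))))) → 6
E2 stepwise |·|:
  T → 4
  S → 5
  R → 6
  (S ⋈[c=g] R) → 2
  ρ[z/v]((S ⋈[c=g] R)) → 2
  ρ[x/w](ρ[z/v]((S ⋈[c=g] R))) → 2
  π[z,x](ρ[x/w](ρ[z/v]((S ⋈[c=g] R)))) → 2
  (T − π[z,x](ρ[x/w](ρ[z/v]((S ⋈[c=g] R))))) → 3
  ρ[u/z]((T − π[z,x](ρ[x/w](ρ[z/v]((S ⋈[c=g] R)))))) → 3

E1 result:
u | x
q | p
q | t
s | q
s | t
s | t
t | q
E2 result:
u | x
q | p
q | t
s | q
Witness: ('t', 'q') appears 1× in E1 but 0× in E2.

no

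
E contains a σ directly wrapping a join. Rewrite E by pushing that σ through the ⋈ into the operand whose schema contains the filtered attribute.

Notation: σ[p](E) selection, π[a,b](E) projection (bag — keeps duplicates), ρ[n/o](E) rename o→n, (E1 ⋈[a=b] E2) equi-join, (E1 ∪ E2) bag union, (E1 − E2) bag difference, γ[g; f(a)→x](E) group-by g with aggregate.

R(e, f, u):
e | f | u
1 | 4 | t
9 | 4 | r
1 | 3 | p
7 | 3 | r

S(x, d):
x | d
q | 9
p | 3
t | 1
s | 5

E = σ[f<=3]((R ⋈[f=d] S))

σ filters on f, owned by the left side.
E' = (σ[f<=3](R) ⋈[f=d] S)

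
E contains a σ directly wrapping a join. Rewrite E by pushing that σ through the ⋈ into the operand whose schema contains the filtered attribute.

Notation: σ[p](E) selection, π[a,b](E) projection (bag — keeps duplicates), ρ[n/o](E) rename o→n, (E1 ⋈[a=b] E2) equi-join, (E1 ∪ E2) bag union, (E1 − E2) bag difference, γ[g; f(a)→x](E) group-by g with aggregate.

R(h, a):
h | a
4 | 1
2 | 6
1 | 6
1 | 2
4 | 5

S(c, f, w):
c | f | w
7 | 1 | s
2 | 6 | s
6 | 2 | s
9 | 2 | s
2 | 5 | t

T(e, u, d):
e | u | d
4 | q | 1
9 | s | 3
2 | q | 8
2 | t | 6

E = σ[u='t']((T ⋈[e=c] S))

σ filters on u, owned by the left side.
E' = (σ[u='t'](T) ⋈[e=c] S)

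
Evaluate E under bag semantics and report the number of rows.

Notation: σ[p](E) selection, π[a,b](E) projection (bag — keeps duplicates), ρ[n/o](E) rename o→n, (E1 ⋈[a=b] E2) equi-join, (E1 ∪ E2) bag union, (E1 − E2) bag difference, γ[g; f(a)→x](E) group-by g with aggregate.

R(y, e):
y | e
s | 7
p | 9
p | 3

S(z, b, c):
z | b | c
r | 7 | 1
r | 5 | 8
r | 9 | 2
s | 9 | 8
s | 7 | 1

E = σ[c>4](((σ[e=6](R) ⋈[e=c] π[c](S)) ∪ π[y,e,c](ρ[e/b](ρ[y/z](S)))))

Subexpression sizes:
  R → 3
  σ[e=6](R) → 0
  S → 5
  π[c](S) → 5
  (σ[e=6](R) ⋈[e=c] π[c](S)) → 0
  S → 5
  ρ[y/z](S) → 5
  ρ[e/b](ρ[y/z](S)) → 5
  π[y,e,c](ρ[e/b](ρ[y/z](S))) → 5
  ((σ[e=6](R) ⋈[e=c] π[c](S)) ∪ π[y,e,c](ρ[e/b](ρ[y/z](S)))) → 5
  σ[c>4](((σ[e=6](R) ⋈[e=c] π[c](S)) ∪ π[y,e,c](ρ[e/b](ρ[y/z](S))))) → 2

|E| = 2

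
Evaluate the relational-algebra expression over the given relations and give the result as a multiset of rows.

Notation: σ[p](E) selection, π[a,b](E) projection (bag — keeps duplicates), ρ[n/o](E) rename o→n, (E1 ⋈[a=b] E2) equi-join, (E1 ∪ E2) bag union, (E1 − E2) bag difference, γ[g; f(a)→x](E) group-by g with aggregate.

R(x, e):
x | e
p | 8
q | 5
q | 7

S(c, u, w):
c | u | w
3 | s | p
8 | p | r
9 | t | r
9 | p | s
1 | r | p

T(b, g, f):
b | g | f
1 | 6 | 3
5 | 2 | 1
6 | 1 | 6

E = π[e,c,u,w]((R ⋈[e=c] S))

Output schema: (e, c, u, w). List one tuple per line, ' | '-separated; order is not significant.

Stepwise |·|:
  R → 3
  S → 5
  (R ⋈[e=c] S) → 1
  π[e,c,u,w]((R ⋈[e=c] S)) → 1

== RESULT ==
e | c | u | w
8 | 8 | p | r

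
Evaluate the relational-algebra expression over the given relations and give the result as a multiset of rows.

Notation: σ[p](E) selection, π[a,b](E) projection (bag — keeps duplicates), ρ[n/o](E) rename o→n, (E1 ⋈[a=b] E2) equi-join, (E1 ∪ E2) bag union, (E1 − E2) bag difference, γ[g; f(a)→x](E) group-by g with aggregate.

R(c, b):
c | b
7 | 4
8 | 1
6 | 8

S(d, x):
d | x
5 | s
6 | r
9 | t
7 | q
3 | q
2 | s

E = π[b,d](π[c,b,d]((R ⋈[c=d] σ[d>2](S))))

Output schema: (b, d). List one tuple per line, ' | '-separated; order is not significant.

Subexpression sizes:
  R → 3
  S → 6
  σ[d>2](S) → 5
  (R ⋈[c=d] σ[d>2](S)) → 2
  π[c,b,d]((R ⋈[c=d] σ[d>2](S))) → 2
  π[b,d](π[c,b,d]((R ⋈[c=d] σ[d>2](S)))) → 2

== RESULT ==
b | d
4 | 7
8 | 6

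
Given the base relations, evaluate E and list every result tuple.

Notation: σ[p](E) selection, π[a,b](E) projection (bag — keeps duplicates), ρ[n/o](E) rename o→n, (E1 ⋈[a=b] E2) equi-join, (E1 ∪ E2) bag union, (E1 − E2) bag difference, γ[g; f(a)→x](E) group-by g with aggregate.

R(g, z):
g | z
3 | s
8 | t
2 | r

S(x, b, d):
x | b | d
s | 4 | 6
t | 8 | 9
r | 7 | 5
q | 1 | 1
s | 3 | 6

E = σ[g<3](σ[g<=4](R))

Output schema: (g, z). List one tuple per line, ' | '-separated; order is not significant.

Subexpression sizes:
  R → 3
  σ[g<=4](R) → 2
  σ[g<3](σ[g<=4](R)) → 1

== RESULT ==
g | z
2 | r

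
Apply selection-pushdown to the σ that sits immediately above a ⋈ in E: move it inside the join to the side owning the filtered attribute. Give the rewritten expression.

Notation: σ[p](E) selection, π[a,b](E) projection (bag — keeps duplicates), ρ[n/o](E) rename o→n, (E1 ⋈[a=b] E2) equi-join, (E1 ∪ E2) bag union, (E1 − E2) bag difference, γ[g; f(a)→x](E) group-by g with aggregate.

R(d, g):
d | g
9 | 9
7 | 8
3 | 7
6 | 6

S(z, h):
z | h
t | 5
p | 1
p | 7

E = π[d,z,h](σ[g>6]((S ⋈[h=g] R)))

σ filters on g, owned by the right side.
E' = π[d,z,h]((S ⋈[h=g] σ[g>6](R)))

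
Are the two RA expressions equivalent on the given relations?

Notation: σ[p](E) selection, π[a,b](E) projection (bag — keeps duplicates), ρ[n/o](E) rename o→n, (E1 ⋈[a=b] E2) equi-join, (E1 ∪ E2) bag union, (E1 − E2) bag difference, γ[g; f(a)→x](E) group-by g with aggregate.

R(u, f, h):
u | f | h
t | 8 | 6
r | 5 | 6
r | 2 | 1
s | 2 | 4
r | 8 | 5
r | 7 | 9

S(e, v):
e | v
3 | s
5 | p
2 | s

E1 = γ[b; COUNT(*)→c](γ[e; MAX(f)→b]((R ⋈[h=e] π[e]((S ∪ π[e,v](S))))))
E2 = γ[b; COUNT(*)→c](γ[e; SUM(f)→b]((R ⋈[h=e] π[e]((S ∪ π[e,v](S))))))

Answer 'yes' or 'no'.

E1 per-node cardinality:
  R → 6
  S → 3
  S → 3
  π[e,v](S) → 3
  (S ∪ π[e,v](S)) → 6
  π[e]((S ∪ π[e,v](S))) → 6
  (R ⋈[h=e] π[e]((S ∪ π[e,v](S)))) → 2
  γ[e; MAX(f)→b]((R ⋈[h=e] π[e]((S ∪ π[e,v](S))))) → 1
  γ[b; COUNT(*)→c](γ[e; MAX(f)→b]((R ⋈[h=e] π[e]((S ∪ π[e,v](S)))))) → 1
E2 per-node cardinality:
  R → 6
  S → 3
  S → 3
  π[e,v](S) → 3
  (S ∪ π[e,v](S)) → 6
  π[e]((S ∪ π[e,v](S))) → 6
  (R ⋈[h=e] π[e]((S ∪ π[e,v](S)))) → 2
  γ[e; SUM(f)→b]((R ⋈[h=e] π[e]((S ∪ π[e,v](S))))) → 1
  γ[b; COUNT(*)→c](γ[e; SUM(f)→b]((R ⋈[h=e] π[e]((S ∪ π[e,v](S)))))) → 1

E1 result:
b | c
8 | 1
E2 result:
b | c
16 | 1
Witness: (16, 1) appears 0× in E1 but 1× in E2.

no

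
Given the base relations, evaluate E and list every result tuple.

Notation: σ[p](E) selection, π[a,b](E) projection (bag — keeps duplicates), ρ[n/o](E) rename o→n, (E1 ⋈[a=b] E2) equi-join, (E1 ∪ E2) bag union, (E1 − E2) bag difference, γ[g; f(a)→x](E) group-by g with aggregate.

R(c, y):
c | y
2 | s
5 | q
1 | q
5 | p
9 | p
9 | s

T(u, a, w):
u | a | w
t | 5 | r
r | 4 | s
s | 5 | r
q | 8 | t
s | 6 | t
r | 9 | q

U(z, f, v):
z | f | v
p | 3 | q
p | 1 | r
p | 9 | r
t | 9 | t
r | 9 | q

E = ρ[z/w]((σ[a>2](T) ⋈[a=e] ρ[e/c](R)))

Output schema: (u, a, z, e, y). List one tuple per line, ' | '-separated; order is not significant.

Subexpression sizes:
  T → 6
  σ[a>2](T) → 6
  R → 6
  ρ[e/c](R) → 6
  (σ[a>2](T) ⋈[a=e] ρ[e/c](R)) → 6
  ρ[z/w]((σ[a>2](T) ⋈[a=e] ρ[e/c](R))) → 6

== RESULT ==
u | a | z | e | y
r | 9 | q | 9 | p
r | 9 | q | 9 | s
s | 5 | r | 5 | p
s | 5 | r | 5 | q
t | 5 | r | 5 | p
t | 5 | r | 5 | q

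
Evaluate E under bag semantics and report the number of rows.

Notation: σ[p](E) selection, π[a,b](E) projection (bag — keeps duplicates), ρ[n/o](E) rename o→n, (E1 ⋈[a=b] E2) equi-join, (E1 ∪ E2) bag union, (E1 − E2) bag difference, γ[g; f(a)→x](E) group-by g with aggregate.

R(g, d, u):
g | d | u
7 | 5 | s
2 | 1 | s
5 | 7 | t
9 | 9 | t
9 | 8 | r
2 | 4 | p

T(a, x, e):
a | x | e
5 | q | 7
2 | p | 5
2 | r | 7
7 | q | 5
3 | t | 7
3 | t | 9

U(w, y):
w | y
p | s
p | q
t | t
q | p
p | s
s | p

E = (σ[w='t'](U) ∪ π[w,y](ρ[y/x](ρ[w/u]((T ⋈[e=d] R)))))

Row counts bottom-up:
  U → 6
  σ[w='t'](U) → 1
  T → 6
  R → 6
  (T ⋈[e=d] R) → 6
  ρ[w/u]((T ⋈[e=d] R)) → 6
  ρ[y/x](ρ[w/u]((T ⋈[e=d] R))) → 6
  π[w,y](ρ[y/x](ρ[w/u]((T ⋈[e=d] R)))) → 6
  (σ[w='t'](U) ∪ π[w,y](ρ[y/x](ρ[w/u]((T ⋈[e=d] R))))) → 7

|E| = 7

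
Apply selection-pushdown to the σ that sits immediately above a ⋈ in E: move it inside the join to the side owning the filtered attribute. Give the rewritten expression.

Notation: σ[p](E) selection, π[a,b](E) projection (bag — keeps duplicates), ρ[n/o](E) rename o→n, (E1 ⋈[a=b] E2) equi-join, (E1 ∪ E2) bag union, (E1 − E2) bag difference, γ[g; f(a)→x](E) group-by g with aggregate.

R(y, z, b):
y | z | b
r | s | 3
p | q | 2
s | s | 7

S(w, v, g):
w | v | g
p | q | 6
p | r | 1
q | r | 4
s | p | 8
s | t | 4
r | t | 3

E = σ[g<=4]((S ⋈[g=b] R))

σ filters on g, owned by the left side.
E' = (σ[g<=4](S) ⋈[g=b] R)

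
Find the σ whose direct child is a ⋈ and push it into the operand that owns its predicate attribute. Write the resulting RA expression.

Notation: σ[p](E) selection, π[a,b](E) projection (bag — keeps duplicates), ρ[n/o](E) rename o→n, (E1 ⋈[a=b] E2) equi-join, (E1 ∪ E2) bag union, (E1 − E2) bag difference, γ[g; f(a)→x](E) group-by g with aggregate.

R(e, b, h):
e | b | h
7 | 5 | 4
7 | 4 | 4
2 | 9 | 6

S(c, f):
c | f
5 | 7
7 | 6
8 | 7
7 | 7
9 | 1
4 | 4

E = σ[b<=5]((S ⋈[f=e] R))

σ filters on b, owned by the right side.
E' = (S ⋈[f=e] σ[b<=5](R))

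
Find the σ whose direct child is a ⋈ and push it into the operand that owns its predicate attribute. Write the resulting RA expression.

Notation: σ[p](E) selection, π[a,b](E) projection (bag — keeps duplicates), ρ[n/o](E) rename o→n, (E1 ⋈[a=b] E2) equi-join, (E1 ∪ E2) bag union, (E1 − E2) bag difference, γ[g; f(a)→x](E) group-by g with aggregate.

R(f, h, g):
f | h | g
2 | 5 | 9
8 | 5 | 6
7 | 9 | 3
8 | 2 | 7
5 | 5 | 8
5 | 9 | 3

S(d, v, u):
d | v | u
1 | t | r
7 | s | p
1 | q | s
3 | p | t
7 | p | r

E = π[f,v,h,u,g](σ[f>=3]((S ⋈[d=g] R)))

σ filters on f, owned by the right side.
E' = π[f,v,h,u,g]((S ⋈[d=g] σ[f>=3](R)))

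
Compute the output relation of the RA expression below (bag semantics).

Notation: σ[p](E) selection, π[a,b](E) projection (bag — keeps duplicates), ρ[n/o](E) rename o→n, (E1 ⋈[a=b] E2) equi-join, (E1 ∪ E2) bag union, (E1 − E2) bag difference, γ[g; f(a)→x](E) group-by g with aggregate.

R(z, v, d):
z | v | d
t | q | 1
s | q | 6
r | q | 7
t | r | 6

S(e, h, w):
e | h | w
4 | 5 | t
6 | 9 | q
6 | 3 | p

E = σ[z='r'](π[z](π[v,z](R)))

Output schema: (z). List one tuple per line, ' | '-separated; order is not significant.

Row counts bottom-up:
  R → 4
  π[v,z](R) → 4
  π[z](π[v,z](R)) → 4
  σ[z='r'](π[z](π[v,z](R))) → 1

== RESULT ==
z
r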